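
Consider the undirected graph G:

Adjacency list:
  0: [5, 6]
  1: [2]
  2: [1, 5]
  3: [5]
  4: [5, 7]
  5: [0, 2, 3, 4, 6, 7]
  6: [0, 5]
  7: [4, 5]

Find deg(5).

Vertex 5 has neighbors [0, 2, 3, 4, 6, 7], so deg(5) = 6.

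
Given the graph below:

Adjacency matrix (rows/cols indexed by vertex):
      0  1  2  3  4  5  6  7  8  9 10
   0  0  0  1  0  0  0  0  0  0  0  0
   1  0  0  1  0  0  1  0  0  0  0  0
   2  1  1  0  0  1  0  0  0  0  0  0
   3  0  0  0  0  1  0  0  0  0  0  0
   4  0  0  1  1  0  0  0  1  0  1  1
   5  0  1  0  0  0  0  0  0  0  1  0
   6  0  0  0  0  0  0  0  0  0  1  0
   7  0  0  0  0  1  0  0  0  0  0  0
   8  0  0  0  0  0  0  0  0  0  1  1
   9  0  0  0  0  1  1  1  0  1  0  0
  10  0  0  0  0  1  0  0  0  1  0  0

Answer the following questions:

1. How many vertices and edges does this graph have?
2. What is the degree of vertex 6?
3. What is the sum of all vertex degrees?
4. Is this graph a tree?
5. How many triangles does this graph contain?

Count: 11 vertices, 12 edges.
Vertex 6 has neighbors [9], degree = 1.
Handshaking lemma: 2 * 12 = 24.
A tree on 11 vertices has 10 edges. This graph has 12 edges (2 extra). Not a tree.
Number of triangles = 0.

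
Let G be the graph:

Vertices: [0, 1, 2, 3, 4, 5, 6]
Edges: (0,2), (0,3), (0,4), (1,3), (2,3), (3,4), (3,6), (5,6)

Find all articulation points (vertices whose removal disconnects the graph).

An articulation point is a vertex whose removal disconnects the graph.
Articulation points: [3, 6]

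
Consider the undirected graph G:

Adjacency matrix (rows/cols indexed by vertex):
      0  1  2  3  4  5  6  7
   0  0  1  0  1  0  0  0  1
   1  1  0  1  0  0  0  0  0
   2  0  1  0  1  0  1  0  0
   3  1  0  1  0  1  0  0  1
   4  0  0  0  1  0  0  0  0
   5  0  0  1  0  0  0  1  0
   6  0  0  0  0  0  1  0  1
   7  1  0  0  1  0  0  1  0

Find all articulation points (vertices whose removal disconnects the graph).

An articulation point is a vertex whose removal disconnects the graph.
Articulation points: [3]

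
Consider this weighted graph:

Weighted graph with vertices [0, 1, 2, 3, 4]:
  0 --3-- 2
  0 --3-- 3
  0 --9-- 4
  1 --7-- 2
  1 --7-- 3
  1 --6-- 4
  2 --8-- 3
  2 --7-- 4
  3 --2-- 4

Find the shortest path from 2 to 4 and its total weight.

Using Dijkstra's algorithm from vertex 2:
Shortest path: 2 -> 4
Total weight: 7 = 7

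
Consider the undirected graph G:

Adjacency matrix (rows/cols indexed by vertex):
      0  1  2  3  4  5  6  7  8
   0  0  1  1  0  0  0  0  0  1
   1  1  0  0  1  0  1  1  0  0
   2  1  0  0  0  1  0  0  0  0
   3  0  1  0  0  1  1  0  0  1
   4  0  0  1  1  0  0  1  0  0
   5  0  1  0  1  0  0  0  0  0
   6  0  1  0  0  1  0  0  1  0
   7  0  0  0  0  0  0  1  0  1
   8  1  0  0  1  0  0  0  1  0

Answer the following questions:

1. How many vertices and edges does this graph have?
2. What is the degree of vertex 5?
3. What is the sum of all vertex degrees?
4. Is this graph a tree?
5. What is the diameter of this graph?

Count: 9 vertices, 13 edges.
Vertex 5 has neighbors [1, 3], degree = 2.
Handshaking lemma: 2 * 13 = 26.
A tree on 9 vertices has 8 edges. This graph has 13 edges (5 extra). Not a tree.
Diameter (longest shortest path) = 3.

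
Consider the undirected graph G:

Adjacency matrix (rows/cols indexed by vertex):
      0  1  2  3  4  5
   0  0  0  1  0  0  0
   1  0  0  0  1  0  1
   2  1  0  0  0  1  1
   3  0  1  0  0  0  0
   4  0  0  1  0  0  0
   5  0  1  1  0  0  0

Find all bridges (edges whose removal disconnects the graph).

A bridge is an edge whose removal increases the number of connected components.
Bridges found: (0,2), (1,3), (1,5), (2,4), (2,5)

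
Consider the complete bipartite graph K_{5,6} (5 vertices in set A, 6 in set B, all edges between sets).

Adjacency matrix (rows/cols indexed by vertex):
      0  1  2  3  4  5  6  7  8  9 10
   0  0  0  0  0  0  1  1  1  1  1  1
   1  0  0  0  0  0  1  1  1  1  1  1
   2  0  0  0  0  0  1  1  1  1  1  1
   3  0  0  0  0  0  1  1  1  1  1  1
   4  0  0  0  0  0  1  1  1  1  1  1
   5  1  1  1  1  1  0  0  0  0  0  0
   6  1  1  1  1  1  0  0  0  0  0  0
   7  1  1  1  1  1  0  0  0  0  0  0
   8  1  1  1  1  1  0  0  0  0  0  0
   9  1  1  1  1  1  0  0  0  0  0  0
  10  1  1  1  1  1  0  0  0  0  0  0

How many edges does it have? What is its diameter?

K_{5,6} has 5 * 6 = 30 edges.
Any vertex reaches any opposite-side vertex in 1 step; same-side vertices reach in 2 steps via any opposite-side vertex.
Diameter = 2.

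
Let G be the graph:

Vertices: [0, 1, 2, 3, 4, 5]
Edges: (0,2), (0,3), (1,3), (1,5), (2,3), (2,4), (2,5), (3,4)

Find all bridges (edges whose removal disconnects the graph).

No bridges found. The graph is 2-edge-connected (no single edge removal disconnects it).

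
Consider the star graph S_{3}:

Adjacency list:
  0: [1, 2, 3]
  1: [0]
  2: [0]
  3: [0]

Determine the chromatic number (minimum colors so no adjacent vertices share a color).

S_{3} has one hub adjacent to 3 leaves; leaves are pairwise non-adjacent.
Color the hub 0 and every leaf 1.
Chromatic number = 2.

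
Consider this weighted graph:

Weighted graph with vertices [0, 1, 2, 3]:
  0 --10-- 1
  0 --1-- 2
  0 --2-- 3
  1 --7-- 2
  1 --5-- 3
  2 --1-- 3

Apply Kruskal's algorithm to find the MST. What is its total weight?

Applying Kruskal's algorithm (sort edges by weight, add if no cycle):
  Add (0,2) w=1
  Add (2,3) w=1
  Skip (0,3) w=2 (creates cycle)
  Add (1,3) w=5
  Skip (1,2) w=7 (creates cycle)
  Skip (0,1) w=10 (creates cycle)
MST weight = 7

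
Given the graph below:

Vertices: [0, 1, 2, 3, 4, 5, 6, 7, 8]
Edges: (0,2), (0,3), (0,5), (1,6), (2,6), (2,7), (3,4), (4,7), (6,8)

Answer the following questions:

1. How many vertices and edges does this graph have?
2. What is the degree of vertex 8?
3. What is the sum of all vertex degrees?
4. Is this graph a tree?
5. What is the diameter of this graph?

Count: 9 vertices, 9 edges.
Vertex 8 has neighbors [6], degree = 1.
Handshaking lemma: 2 * 9 = 18.
A tree on 9 vertices has 8 edges. This graph has 9 edges (1 extra). Not a tree.
Diameter (longest shortest path) = 4.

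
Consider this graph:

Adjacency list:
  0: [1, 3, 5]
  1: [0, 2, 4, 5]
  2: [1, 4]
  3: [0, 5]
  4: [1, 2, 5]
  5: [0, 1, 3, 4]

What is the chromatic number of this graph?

The graph has a maximum clique of size 3 (lower bound on chromatic number).
A valid 3-coloring: {0: 2, 1: 0, 2: 1, 3: 0, 4: 2, 5: 1}.
Chromatic number = 3.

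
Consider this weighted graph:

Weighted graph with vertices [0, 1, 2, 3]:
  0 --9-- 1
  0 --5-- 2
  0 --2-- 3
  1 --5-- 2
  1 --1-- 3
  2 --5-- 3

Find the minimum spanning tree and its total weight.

Applying Kruskal's algorithm (sort edges by weight, add if no cycle):
  Add (1,3) w=1
  Add (0,3) w=2
  Add (0,2) w=5
  Skip (1,2) w=5 (creates cycle)
  Skip (2,3) w=5 (creates cycle)
  Skip (0,1) w=9 (creates cycle)
MST weight = 8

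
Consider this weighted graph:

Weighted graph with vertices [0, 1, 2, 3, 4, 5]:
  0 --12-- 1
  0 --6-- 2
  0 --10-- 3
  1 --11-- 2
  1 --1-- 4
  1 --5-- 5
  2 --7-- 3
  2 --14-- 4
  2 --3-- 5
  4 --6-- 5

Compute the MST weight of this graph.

Applying Kruskal's algorithm (sort edges by weight, add if no cycle):
  Add (1,4) w=1
  Add (2,5) w=3
  Add (1,5) w=5
  Add (0,2) w=6
  Skip (4,5) w=6 (creates cycle)
  Add (2,3) w=7
  Skip (0,3) w=10 (creates cycle)
  Skip (1,2) w=11 (creates cycle)
  Skip (0,1) w=12 (creates cycle)
  Skip (2,4) w=14 (creates cycle)
MST weight = 22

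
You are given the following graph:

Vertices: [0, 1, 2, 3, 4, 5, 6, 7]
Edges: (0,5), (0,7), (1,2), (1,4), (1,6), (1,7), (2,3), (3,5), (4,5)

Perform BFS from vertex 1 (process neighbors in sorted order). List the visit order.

BFS from vertex 1 (neighbors processed in ascending order):
Visit order: 1, 2, 4, 6, 7, 3, 5, 0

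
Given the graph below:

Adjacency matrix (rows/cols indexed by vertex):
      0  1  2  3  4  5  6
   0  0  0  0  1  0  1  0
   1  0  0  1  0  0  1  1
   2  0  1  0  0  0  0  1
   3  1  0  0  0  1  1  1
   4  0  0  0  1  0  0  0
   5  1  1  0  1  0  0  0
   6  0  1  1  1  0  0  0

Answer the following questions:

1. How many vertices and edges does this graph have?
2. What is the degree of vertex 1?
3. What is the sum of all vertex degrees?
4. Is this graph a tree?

Count: 7 vertices, 9 edges.
Vertex 1 has neighbors [2, 5, 6], degree = 3.
Handshaking lemma: 2 * 9 = 18.
A tree on 7 vertices has 6 edges. This graph has 9 edges (3 extra). Not a tree.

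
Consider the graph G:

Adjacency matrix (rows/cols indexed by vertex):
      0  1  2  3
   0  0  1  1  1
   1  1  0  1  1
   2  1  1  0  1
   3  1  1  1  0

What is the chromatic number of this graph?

The graph has a maximum clique of size 4 (lower bound on chromatic number).
A valid 4-coloring: {0: 0, 1: 1, 2: 2, 3: 3}.
Chromatic number = 4.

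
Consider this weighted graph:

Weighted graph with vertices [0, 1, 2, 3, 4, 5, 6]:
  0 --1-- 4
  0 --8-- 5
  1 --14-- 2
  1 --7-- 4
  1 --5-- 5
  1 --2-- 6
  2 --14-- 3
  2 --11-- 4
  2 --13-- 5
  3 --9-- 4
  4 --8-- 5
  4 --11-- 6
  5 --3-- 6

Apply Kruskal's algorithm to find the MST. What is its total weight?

Applying Kruskal's algorithm (sort edges by weight, add if no cycle):
  Add (0,4) w=1
  Add (1,6) w=2
  Add (5,6) w=3
  Skip (1,5) w=5 (creates cycle)
  Add (1,4) w=7
  Skip (0,5) w=8 (creates cycle)
  Skip (4,5) w=8 (creates cycle)
  Add (3,4) w=9
  Add (2,4) w=11
  Skip (4,6) w=11 (creates cycle)
  Skip (2,5) w=13 (creates cycle)
  Skip (1,2) w=14 (creates cycle)
  Skip (2,3) w=14 (creates cycle)
MST weight = 33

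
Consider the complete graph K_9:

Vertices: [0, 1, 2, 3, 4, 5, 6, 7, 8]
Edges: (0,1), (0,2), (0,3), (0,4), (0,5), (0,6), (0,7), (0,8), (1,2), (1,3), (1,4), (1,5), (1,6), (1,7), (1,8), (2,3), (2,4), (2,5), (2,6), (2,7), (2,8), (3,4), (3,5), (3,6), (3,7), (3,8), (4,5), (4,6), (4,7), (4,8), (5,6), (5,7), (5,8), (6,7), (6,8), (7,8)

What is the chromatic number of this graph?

In K_9, every vertex is adjacent to every other vertex.
Each vertex needs a unique color.
Chromatic number = 9.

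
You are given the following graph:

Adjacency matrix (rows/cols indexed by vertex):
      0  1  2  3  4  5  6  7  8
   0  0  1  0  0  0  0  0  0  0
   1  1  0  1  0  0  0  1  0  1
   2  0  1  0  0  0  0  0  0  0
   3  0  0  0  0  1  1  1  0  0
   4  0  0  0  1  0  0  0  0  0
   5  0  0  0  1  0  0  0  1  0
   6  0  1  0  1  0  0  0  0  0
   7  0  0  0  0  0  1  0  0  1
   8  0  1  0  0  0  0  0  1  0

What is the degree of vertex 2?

Vertex 2 has neighbors [1], so deg(2) = 1.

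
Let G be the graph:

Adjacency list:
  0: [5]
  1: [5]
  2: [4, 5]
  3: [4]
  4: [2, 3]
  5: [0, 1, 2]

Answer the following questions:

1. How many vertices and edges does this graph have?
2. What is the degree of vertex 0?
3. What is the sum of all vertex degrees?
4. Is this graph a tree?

Count: 6 vertices, 5 edges.
Vertex 0 has neighbors [5], degree = 1.
Handshaking lemma: 2 * 5 = 10.
A graph is a tree iff it is connected and has exactly n-1 edges. This graph is connected (all 6 vertices in one component) and has 6-1 = 5 edges. It is a tree.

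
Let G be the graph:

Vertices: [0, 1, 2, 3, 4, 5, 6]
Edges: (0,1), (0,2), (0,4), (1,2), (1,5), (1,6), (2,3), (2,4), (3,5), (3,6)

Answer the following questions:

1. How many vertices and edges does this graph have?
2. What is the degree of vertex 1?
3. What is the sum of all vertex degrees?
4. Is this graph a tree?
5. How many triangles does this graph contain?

Count: 7 vertices, 10 edges.
Vertex 1 has neighbors [0, 2, 5, 6], degree = 4.
Handshaking lemma: 2 * 10 = 20.
A tree on 7 vertices has 6 edges. This graph has 10 edges (4 extra). Not a tree.
Number of triangles = 2.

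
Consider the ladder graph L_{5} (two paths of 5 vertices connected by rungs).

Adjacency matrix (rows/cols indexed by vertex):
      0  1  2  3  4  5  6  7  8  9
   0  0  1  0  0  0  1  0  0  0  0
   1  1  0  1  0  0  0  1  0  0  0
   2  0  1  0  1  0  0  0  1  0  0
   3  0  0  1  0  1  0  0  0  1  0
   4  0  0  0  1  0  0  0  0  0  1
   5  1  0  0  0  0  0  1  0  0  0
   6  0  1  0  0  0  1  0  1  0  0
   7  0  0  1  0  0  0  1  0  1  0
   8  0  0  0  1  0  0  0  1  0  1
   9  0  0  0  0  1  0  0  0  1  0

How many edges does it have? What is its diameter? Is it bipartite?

Ladder graph L_{5}: 5 rungs + 2 * (5-1) path edges = 5 + 8 = 13 edges.
Diameter = 5.
Ladder graphs are bipartite (alternating coloring along each path).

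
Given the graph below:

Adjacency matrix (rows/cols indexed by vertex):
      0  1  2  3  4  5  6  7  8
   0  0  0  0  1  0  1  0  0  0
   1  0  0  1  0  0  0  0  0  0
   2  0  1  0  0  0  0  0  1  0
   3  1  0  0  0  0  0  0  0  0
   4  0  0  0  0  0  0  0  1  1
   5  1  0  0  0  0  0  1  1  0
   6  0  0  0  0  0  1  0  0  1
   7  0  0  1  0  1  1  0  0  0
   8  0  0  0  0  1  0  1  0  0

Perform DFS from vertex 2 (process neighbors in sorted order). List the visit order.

DFS from vertex 2 (neighbors processed in ascending order):
Visit order: 2, 1, 7, 4, 8, 6, 5, 0, 3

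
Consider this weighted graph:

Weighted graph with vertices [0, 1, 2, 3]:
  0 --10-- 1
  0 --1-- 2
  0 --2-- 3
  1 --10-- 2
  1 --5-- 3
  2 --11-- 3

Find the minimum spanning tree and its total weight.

Applying Kruskal's algorithm (sort edges by weight, add if no cycle):
  Add (0,2) w=1
  Add (0,3) w=2
  Add (1,3) w=5
  Skip (0,1) w=10 (creates cycle)
  Skip (1,2) w=10 (creates cycle)
  Skip (2,3) w=11 (creates cycle)
MST weight = 8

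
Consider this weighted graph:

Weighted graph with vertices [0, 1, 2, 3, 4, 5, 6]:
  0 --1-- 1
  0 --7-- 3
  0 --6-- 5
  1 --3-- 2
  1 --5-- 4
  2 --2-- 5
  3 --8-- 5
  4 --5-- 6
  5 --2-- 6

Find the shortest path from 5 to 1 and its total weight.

Using Dijkstra's algorithm from vertex 5:
Shortest path: 5 -> 2 -> 1
Total weight: 2 + 3 = 5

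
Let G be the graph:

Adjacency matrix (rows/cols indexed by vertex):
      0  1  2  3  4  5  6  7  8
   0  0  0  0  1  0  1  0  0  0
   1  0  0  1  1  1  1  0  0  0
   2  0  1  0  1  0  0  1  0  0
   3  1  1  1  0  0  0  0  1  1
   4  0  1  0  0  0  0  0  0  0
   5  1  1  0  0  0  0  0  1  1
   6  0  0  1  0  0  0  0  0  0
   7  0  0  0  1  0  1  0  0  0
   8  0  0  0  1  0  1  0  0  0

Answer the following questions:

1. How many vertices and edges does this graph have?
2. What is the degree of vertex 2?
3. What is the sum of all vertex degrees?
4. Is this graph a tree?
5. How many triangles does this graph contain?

Count: 9 vertices, 12 edges.
Vertex 2 has neighbors [1, 3, 6], degree = 3.
Handshaking lemma: 2 * 12 = 24.
A tree on 9 vertices has 8 edges. This graph has 12 edges (4 extra). Not a tree.
Number of triangles = 1.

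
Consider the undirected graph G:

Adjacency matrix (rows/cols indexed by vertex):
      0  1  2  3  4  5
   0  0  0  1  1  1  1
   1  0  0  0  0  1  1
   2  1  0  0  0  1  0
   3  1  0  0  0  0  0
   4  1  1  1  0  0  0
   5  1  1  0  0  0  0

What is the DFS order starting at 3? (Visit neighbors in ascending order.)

DFS from vertex 3 (neighbors processed in ascending order):
Visit order: 3, 0, 2, 4, 1, 5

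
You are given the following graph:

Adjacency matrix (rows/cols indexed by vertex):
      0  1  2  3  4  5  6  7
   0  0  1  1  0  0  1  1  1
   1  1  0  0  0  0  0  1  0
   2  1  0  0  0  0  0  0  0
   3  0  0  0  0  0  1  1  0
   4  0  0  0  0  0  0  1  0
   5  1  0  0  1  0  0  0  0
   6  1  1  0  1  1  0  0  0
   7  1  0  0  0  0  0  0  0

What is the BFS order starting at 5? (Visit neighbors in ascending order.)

BFS from vertex 5 (neighbors processed in ascending order):
Visit order: 5, 0, 3, 1, 2, 6, 7, 4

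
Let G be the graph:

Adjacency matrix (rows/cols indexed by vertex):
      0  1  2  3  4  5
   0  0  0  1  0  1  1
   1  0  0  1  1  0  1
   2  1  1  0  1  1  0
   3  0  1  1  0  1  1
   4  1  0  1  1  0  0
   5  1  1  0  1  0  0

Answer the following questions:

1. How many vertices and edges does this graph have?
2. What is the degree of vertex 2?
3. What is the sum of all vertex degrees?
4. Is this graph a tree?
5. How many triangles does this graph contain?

Count: 6 vertices, 10 edges.
Vertex 2 has neighbors [0, 1, 3, 4], degree = 4.
Handshaking lemma: 2 * 10 = 20.
A tree on 6 vertices has 5 edges. This graph has 10 edges (5 extra). Not a tree.
Number of triangles = 4.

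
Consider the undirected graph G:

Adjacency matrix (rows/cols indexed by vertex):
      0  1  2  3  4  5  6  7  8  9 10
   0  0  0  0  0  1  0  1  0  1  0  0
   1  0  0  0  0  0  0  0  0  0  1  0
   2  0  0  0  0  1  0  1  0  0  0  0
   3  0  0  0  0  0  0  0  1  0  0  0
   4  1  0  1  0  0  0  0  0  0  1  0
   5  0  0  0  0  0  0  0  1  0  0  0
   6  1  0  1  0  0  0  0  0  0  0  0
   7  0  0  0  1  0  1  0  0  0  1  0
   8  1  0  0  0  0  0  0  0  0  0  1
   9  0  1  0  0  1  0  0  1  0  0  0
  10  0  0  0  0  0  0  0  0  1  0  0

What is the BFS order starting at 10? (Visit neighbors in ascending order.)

BFS from vertex 10 (neighbors processed in ascending order):
Visit order: 10, 8, 0, 4, 6, 2, 9, 1, 7, 3, 5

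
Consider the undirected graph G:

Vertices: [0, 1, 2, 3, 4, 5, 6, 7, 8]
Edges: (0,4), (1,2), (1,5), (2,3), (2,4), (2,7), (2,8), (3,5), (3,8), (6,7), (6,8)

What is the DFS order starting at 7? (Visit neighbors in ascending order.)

DFS from vertex 7 (neighbors processed in ascending order):
Visit order: 7, 2, 1, 5, 3, 8, 6, 4, 0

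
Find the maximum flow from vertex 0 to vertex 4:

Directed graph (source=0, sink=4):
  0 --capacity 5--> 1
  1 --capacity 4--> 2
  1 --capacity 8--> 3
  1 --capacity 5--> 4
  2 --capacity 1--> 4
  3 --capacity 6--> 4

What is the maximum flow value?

Computing max flow:
  Flow on (0->1): 5/5
  Flow on (1->4): 5/5
Maximum flow = 5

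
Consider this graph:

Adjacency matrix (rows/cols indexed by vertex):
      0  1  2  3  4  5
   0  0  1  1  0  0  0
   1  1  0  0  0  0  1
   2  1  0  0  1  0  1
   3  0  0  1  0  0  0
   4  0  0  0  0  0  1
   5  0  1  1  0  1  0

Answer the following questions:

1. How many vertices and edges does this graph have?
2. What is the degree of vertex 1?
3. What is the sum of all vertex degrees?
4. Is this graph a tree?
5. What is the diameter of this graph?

Count: 6 vertices, 6 edges.
Vertex 1 has neighbors [0, 5], degree = 2.
Handshaking lemma: 2 * 6 = 12.
A tree on 6 vertices has 5 edges. This graph has 6 edges (1 extra). Not a tree.
Diameter (longest shortest path) = 3.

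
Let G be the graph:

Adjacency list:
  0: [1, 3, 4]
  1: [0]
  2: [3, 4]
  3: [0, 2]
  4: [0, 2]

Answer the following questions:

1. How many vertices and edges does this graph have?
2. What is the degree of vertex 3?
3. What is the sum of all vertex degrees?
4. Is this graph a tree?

Count: 5 vertices, 5 edges.
Vertex 3 has neighbors [0, 2], degree = 2.
Handshaking lemma: 2 * 5 = 10.
A tree on 5 vertices has 4 edges. This graph has 5 edges (1 extra). Not a tree.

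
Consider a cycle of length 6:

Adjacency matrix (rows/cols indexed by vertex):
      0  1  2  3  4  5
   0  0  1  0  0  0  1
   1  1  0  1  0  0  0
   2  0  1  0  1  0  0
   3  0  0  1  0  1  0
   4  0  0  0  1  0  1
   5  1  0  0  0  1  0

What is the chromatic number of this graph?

This is an even cycle (C_6). Even cycles are bipartite.
Chromatic number = 2.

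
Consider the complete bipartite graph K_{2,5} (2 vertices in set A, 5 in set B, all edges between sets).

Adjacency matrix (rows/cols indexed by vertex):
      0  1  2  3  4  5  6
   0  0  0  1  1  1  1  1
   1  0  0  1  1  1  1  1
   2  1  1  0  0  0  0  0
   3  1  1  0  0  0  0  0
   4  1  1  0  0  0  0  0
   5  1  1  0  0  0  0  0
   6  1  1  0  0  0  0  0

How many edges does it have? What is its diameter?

K_{2,5} has 2 * 5 = 10 edges.
Any vertex reaches any opposite-side vertex in 1 step; same-side vertices reach in 2 steps via any opposite-side vertex.
Diameter = 2.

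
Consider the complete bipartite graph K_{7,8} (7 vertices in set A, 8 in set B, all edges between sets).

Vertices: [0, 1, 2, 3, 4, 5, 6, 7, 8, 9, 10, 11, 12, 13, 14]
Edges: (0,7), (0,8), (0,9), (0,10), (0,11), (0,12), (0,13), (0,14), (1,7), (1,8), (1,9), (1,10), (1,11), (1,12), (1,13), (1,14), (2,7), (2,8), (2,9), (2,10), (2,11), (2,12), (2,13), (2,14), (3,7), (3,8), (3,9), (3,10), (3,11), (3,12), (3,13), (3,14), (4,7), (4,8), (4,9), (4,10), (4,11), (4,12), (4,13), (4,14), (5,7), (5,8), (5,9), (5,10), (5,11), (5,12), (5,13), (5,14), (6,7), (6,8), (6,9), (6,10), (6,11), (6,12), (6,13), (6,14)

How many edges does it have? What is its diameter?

K_{7,8} has 7 * 8 = 56 edges.
Any vertex reaches any opposite-side vertex in 1 step; same-side vertices reach in 2 steps via any opposite-side vertex.
Diameter = 2.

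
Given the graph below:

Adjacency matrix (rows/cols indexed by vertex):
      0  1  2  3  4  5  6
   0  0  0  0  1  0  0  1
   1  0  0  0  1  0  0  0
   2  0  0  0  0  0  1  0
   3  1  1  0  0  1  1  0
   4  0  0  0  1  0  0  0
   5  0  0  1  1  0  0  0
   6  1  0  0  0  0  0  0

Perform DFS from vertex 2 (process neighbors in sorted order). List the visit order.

DFS from vertex 2 (neighbors processed in ascending order):
Visit order: 2, 5, 3, 0, 6, 1, 4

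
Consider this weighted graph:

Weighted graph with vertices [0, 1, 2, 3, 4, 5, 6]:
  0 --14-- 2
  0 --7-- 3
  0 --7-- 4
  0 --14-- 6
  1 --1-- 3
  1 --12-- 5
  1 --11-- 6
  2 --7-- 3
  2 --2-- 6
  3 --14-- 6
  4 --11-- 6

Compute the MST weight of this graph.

Applying Kruskal's algorithm (sort edges by weight, add if no cycle):
  Add (1,3) w=1
  Add (2,6) w=2
  Add (0,3) w=7
  Add (0,4) w=7
  Add (2,3) w=7
  Skip (1,6) w=11 (creates cycle)
  Skip (4,6) w=11 (creates cycle)
  Add (1,5) w=12
  Skip (0,6) w=14 (creates cycle)
  Skip (0,2) w=14 (creates cycle)
  Skip (3,6) w=14 (creates cycle)
MST weight = 36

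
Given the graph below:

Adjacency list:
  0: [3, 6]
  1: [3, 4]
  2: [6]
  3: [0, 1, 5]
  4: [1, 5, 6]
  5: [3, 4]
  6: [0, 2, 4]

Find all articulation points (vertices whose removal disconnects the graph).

An articulation point is a vertex whose removal disconnects the graph.
Articulation points: [6]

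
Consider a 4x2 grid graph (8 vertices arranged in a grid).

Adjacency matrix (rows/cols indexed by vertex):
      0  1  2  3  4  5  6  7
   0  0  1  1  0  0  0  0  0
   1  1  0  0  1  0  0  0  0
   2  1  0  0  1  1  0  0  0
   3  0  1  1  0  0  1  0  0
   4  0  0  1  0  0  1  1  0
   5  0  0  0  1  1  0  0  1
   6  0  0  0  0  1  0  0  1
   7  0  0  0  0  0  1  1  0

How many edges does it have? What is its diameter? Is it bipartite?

A 4x2 grid has 6 vertical edges and 4 horizontal edges.
Total edges = 6 + 4 = 10.
Diameter = (4-1) + (2-1) = 4 (corner to opposite corner).
Grid graphs are bipartite (checkerboard coloring).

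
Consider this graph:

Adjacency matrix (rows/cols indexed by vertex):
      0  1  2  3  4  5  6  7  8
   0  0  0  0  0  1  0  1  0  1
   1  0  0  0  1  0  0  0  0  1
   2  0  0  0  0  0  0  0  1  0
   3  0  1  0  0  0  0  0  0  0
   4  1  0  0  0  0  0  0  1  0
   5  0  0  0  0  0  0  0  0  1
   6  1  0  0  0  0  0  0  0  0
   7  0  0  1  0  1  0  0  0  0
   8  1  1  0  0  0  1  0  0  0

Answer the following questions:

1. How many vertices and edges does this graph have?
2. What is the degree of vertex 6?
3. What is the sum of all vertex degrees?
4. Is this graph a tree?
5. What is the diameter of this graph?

Count: 9 vertices, 8 edges.
Vertex 6 has neighbors [0], degree = 1.
Handshaking lemma: 2 * 8 = 16.
A graph is a tree iff it is connected and has exactly n-1 edges. This graph is connected (all 9 vertices in one component) and has 9-1 = 8 edges. It is a tree.
Diameter (longest shortest path) = 6.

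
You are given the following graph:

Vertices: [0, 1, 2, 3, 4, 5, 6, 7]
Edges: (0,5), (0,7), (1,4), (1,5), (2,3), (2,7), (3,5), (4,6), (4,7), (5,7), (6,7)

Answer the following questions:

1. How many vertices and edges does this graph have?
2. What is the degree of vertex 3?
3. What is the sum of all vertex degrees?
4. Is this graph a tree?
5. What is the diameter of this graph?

Count: 8 vertices, 11 edges.
Vertex 3 has neighbors [2, 5], degree = 2.
Handshaking lemma: 2 * 11 = 22.
A tree on 8 vertices has 7 edges. This graph has 11 edges (4 extra). Not a tree.
Diameter (longest shortest path) = 3.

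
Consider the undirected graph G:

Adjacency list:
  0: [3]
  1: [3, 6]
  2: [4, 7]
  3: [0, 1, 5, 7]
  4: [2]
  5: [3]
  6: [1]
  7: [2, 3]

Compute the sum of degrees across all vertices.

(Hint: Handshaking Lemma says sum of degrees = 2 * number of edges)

Count edges: 7 edges.
By Handshaking Lemma: sum of degrees = 2 * 7 = 14.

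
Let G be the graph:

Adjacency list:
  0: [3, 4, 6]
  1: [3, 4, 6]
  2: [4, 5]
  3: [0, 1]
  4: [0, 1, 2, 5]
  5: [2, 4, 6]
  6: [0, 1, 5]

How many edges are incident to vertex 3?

Vertex 3 has neighbors [0, 1], so deg(3) = 2.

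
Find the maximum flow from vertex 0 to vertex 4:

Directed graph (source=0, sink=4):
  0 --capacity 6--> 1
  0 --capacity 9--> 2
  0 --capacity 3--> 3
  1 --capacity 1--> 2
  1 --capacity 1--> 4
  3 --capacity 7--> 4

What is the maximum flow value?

Computing max flow:
  Flow on (0->1): 1/6
  Flow on (0->3): 3/3
  Flow on (1->4): 1/1
  Flow on (3->4): 3/7
Maximum flow = 4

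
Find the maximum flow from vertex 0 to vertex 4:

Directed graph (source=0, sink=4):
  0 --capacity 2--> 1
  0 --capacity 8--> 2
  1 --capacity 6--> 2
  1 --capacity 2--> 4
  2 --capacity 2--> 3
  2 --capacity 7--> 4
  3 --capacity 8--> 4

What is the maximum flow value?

Computing max flow:
  Flow on (0->1): 2/2
  Flow on (0->2): 8/8
  Flow on (1->4): 2/2
  Flow on (2->3): 1/2
  Flow on (2->4): 7/7
  Flow on (3->4): 1/8
Maximum flow = 10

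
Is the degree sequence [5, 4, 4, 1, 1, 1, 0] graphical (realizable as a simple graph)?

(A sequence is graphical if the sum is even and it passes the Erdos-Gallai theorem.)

Sum of degrees = 16. Sum is even but fails Erdos-Gallai. The sequence is NOT graphical.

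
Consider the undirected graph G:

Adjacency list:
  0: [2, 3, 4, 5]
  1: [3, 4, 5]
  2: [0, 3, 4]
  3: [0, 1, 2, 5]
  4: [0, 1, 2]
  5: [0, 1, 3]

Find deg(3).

Vertex 3 has neighbors [0, 1, 2, 5], so deg(3) = 4.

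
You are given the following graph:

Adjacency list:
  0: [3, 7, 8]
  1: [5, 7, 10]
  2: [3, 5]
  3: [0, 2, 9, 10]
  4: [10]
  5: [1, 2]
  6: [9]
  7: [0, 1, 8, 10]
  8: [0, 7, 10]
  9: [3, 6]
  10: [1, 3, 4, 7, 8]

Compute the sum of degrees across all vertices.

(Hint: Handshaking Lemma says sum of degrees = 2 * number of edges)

Count edges: 15 edges.
By Handshaking Lemma: sum of degrees = 2 * 15 = 30.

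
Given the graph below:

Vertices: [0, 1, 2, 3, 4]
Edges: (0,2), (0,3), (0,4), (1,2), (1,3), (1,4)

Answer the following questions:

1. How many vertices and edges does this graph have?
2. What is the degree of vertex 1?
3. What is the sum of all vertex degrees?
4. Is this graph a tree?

Count: 5 vertices, 6 edges.
Vertex 1 has neighbors [2, 3, 4], degree = 3.
Handshaking lemma: 2 * 6 = 12.
A tree on 5 vertices has 4 edges. This graph has 6 edges (2 extra). Not a tree.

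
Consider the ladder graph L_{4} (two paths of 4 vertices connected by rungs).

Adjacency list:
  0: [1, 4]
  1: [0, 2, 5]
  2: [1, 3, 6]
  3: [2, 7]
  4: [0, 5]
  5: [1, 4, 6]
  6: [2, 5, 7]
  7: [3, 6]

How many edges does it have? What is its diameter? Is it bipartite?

Ladder graph L_{4}: 4 rungs + 2 * (4-1) path edges = 4 + 6 = 10 edges.
Diameter = 4.
Ladder graphs are bipartite (alternating coloring along each path).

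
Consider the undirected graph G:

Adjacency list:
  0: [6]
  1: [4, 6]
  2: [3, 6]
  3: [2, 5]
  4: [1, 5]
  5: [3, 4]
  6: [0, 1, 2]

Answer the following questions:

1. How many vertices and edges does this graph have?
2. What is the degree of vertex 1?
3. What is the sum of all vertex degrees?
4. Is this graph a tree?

Count: 7 vertices, 7 edges.
Vertex 1 has neighbors [4, 6], degree = 2.
Handshaking lemma: 2 * 7 = 14.
A tree on 7 vertices has 6 edges. This graph has 7 edges (1 extra). Not a tree.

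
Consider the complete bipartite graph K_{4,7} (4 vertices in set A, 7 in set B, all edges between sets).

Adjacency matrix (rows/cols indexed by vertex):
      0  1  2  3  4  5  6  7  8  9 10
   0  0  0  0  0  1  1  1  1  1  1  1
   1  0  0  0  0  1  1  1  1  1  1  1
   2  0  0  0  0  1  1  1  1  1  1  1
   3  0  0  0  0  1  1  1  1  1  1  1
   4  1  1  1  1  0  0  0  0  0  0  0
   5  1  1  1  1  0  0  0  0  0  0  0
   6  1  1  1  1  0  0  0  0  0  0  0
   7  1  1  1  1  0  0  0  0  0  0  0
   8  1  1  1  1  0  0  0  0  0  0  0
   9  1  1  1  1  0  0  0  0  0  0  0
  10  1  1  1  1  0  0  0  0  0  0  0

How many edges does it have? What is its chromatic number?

K_{4,7} has 4 * 7 = 28 edges.
Bipartite graphs have chromatic number 2 (color each partition differently).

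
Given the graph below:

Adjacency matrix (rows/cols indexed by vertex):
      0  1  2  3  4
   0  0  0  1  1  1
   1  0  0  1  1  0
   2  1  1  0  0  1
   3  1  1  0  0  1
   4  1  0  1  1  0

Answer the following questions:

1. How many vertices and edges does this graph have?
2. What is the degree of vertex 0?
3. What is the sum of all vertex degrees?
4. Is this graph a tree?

Count: 5 vertices, 7 edges.
Vertex 0 has neighbors [2, 3, 4], degree = 3.
Handshaking lemma: 2 * 7 = 14.
A tree on 5 vertices has 4 edges. This graph has 7 edges (3 extra). Not a tree.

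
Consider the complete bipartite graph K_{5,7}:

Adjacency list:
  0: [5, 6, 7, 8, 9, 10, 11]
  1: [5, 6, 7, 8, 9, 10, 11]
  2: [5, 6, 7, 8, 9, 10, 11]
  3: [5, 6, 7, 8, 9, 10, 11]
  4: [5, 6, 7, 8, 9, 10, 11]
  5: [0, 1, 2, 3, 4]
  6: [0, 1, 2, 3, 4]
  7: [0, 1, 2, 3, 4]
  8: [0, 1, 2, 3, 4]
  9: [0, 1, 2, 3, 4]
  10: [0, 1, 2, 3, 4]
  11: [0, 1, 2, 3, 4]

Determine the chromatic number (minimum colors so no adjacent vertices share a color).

K_{5,7} is bipartite: vertices split into two independent sets of size 5 and 7.
Color one set 0, the other 1. No adjacent vertices share a color.
Chromatic number = 2.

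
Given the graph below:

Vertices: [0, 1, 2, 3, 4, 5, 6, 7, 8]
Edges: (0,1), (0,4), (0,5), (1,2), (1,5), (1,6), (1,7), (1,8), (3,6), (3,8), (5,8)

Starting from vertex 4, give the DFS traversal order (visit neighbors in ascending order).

DFS from vertex 4 (neighbors processed in ascending order):
Visit order: 4, 0, 1, 2, 5, 8, 3, 6, 7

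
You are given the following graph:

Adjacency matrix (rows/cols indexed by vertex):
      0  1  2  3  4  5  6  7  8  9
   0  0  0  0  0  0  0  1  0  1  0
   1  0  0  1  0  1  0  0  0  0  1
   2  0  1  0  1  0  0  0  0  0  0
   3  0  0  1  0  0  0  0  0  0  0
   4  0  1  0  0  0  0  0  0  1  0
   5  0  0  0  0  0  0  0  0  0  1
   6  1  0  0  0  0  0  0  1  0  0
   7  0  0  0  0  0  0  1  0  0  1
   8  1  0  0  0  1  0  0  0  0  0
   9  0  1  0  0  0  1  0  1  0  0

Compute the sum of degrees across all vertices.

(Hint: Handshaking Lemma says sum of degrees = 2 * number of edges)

Count edges: 10 edges.
By Handshaking Lemma: sum of degrees = 2 * 10 = 20.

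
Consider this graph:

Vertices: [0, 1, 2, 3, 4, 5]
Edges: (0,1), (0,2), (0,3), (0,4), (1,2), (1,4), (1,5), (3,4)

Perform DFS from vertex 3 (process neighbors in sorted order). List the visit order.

DFS from vertex 3 (neighbors processed in ascending order):
Visit order: 3, 0, 1, 2, 4, 5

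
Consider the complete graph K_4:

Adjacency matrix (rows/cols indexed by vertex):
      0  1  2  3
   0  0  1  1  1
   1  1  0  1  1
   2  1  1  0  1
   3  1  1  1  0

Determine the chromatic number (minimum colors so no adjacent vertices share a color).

In K_4, every vertex is adjacent to every other vertex.
Each vertex needs a unique color.
Chromatic number = 4.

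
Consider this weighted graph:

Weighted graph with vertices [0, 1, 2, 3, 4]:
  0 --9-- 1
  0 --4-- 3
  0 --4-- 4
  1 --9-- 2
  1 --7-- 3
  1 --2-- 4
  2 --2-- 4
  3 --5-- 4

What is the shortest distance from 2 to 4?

Using Dijkstra's algorithm from vertex 2:
Shortest path: 2 -> 4
Total weight: 2 = 2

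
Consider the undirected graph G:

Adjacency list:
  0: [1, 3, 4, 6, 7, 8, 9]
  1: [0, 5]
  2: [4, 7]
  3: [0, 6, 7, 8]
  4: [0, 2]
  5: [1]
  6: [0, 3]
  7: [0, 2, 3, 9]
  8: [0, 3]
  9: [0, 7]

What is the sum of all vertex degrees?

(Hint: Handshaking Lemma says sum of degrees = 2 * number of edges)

Count edges: 14 edges.
By Handshaking Lemma: sum of degrees = 2 * 14 = 28.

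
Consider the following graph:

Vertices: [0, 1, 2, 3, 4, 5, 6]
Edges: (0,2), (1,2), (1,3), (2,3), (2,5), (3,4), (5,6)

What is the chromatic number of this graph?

The graph has a maximum clique of size 3 (lower bound on chromatic number).
A valid 3-coloring: {0: 1, 1: 2, 2: 0, 3: 1, 4: 0, 5: 1, 6: 0}.
Chromatic number = 3.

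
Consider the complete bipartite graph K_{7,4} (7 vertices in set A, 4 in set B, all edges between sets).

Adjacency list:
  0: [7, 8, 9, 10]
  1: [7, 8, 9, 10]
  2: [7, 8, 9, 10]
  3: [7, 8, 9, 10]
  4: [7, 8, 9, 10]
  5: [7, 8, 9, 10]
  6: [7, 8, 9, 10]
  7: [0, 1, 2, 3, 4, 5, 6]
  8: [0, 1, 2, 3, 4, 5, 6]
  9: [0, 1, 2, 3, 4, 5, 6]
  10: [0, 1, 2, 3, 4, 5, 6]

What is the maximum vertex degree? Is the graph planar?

Set-A vertices have degree 4; set-B vertices have degree 7. Maximum degree = max(7,4) = 7.
K_{7,4} contains K_{3,3} as a subgraph (since both sides have >= 3 vertices); by Kuratowski's theorem it is not planar.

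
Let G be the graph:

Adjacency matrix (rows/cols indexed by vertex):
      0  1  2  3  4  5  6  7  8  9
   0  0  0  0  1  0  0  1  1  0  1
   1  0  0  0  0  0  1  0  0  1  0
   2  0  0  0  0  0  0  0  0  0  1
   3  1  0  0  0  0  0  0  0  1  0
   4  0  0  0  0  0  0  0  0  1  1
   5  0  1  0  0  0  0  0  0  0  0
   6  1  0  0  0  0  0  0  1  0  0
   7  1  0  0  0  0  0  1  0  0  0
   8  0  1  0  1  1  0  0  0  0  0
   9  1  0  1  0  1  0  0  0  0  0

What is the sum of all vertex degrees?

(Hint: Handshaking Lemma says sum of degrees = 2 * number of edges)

Count edges: 11 edges.
By Handshaking Lemma: sum of degrees = 2 * 11 = 22.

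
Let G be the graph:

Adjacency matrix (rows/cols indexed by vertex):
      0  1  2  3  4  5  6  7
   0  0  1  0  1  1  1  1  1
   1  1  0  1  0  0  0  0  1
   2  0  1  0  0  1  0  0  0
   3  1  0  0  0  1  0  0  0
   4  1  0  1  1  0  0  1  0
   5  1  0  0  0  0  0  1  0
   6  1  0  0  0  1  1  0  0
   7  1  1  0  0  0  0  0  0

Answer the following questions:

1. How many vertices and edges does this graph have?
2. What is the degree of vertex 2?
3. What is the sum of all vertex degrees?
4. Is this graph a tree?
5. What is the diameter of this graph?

Count: 8 vertices, 12 edges.
Vertex 2 has neighbors [1, 4], degree = 2.
Handshaking lemma: 2 * 12 = 24.
A tree on 8 vertices has 7 edges. This graph has 12 edges (5 extra). Not a tree.
Diameter (longest shortest path) = 3.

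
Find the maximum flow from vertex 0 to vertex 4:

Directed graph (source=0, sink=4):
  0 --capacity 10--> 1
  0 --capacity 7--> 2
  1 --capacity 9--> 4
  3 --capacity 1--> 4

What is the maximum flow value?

Computing max flow:
  Flow on (0->1): 9/10
  Flow on (1->4): 9/9
Maximum flow = 9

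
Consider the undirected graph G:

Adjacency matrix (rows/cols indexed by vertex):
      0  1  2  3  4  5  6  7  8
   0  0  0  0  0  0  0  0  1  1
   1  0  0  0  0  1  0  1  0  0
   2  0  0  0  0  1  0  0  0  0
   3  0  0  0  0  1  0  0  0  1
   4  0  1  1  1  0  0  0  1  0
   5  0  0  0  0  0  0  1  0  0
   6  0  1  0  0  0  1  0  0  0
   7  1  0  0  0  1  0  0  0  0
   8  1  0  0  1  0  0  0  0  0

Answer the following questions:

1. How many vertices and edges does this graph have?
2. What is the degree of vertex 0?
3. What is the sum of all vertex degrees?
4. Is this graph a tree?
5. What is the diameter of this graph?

Count: 9 vertices, 9 edges.
Vertex 0 has neighbors [7, 8], degree = 2.
Handshaking lemma: 2 * 9 = 18.
A tree on 9 vertices has 8 edges. This graph has 9 edges (1 extra). Not a tree.
Diameter (longest shortest path) = 5.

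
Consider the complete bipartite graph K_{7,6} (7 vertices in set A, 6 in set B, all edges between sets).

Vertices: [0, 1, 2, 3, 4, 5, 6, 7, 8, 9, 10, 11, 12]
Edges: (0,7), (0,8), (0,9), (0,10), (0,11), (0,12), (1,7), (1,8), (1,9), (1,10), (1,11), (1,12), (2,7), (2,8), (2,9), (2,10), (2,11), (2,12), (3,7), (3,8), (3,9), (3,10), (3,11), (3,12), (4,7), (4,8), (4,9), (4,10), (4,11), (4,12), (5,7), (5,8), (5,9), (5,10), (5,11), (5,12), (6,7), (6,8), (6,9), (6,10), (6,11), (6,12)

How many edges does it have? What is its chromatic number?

K_{7,6} has 7 * 6 = 42 edges.
Bipartite graphs have chromatic number 2 (color each partition differently).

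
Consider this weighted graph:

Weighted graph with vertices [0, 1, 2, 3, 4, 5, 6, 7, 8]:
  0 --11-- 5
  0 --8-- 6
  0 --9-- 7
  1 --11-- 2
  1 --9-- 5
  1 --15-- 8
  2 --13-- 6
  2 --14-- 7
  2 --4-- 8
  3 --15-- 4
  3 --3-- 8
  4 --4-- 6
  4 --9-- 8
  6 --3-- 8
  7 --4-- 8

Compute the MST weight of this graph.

Applying Kruskal's algorithm (sort edges by weight, add if no cycle):
  Add (3,8) w=3
  Add (6,8) w=3
  Add (2,8) w=4
  Add (4,6) w=4
  Add (7,8) w=4
  Add (0,6) w=8
  Skip (0,7) w=9 (creates cycle)
  Add (1,5) w=9
  Skip (4,8) w=9 (creates cycle)
  Add (0,5) w=11
  Skip (1,2) w=11 (creates cycle)
  Skip (2,6) w=13 (creates cycle)
  Skip (2,7) w=14 (creates cycle)
  Skip (1,8) w=15 (creates cycle)
  Skip (3,4) w=15 (creates cycle)
MST weight = 46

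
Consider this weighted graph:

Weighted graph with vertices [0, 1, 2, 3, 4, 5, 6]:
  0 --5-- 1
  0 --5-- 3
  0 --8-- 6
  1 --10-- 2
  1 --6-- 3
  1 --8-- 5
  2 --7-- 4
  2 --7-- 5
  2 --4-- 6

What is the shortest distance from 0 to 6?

Using Dijkstra's algorithm from vertex 0:
Shortest path: 0 -> 6
Total weight: 8 = 8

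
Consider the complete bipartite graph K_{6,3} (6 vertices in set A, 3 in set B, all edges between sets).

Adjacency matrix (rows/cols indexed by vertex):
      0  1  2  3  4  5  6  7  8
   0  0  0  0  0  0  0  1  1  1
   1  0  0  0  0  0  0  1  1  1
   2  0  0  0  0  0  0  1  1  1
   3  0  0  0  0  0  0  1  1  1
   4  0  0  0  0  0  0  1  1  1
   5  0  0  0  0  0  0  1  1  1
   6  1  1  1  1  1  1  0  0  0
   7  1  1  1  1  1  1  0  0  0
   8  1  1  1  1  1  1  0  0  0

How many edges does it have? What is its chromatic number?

K_{6,3} has 6 * 3 = 18 edges.
Bipartite graphs have chromatic number 2 (color each partition differently).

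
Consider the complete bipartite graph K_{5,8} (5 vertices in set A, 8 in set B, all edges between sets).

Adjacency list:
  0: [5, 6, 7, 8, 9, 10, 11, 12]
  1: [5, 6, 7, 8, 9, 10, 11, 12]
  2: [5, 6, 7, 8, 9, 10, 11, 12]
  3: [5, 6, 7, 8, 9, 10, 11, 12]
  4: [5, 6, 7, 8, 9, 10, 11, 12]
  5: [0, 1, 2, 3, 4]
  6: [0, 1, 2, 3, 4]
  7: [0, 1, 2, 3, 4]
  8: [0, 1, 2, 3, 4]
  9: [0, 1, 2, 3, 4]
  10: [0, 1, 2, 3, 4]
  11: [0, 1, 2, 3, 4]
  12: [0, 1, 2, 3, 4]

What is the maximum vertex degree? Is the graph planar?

Set-A vertices have degree 8; set-B vertices have degree 5. Maximum degree = max(5,8) = 8.
K_{5,8} contains K_{3,3} as a subgraph (since both sides have >= 3 vertices); by Kuratowski's theorem it is not planar.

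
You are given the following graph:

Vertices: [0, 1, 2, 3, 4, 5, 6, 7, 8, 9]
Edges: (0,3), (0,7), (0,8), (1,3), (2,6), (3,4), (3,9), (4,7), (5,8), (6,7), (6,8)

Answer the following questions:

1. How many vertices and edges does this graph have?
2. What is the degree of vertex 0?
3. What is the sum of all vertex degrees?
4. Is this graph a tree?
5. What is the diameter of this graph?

Count: 10 vertices, 11 edges.
Vertex 0 has neighbors [3, 7, 8], degree = 3.
Handshaking lemma: 2 * 11 = 22.
A tree on 10 vertices has 9 edges. This graph has 11 edges (2 extra). Not a tree.
Diameter (longest shortest path) = 5.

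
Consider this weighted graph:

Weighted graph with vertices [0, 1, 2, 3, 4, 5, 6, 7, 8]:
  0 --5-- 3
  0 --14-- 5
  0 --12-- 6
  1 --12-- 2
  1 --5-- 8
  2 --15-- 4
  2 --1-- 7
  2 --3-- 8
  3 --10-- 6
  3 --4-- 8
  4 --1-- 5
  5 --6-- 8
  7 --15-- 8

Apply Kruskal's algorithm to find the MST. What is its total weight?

Applying Kruskal's algorithm (sort edges by weight, add if no cycle):
  Add (2,7) w=1
  Add (4,5) w=1
  Add (2,8) w=3
  Add (3,8) w=4
  Add (0,3) w=5
  Add (1,8) w=5
  Add (5,8) w=6
  Add (3,6) w=10
  Skip (0,6) w=12 (creates cycle)
  Skip (1,2) w=12 (creates cycle)
  Skip (0,5) w=14 (creates cycle)
  Skip (2,4) w=15 (creates cycle)
  Skip (7,8) w=15 (creates cycle)
MST weight = 35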